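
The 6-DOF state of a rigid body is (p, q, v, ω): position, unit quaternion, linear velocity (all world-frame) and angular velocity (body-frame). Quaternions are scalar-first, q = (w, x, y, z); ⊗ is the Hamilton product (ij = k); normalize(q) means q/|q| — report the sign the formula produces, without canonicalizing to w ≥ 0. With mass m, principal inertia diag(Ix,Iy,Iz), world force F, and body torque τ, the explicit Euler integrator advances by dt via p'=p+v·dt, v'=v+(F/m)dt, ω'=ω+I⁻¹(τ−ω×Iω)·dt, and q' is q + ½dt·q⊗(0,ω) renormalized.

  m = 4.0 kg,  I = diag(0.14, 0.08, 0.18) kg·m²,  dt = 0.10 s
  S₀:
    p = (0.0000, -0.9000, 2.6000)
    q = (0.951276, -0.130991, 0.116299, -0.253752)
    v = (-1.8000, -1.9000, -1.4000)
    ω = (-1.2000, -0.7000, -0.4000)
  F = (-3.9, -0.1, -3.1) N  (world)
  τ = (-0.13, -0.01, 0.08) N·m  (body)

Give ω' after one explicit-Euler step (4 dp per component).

ω' = (-1.3129, -0.6885, -0.3276)

ω×(Iω) gyroscopic = (0.0280, -0.0192, -0.0504)
α = I⁻¹(τ − ω×Iω) = (-1.1286, 0.1150, 0.7244)
ω + α·dt = (-1.3129, -0.6885, -0.3276)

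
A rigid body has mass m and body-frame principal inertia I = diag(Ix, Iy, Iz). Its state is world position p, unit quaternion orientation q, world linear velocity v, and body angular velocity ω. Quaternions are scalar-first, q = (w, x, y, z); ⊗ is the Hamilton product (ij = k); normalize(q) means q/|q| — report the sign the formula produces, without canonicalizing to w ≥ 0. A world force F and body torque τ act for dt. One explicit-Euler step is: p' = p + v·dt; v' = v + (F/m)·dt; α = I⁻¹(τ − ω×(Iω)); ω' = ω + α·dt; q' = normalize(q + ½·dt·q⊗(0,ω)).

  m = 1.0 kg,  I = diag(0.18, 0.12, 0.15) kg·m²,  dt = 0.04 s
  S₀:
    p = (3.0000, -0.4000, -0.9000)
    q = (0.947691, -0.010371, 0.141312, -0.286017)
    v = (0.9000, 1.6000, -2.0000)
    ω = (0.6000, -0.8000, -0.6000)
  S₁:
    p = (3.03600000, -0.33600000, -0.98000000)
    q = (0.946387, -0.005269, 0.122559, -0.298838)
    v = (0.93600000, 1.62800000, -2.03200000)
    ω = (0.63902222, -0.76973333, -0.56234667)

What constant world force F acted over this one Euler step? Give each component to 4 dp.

Δv = v₁−v₀ = (0.03600000, 0.02800000, -0.03200000)
m·(v₁−v₀)/dt = (0.9000, 0.7000, -0.8000)

F = (0.9000, 0.7000, -0.8000)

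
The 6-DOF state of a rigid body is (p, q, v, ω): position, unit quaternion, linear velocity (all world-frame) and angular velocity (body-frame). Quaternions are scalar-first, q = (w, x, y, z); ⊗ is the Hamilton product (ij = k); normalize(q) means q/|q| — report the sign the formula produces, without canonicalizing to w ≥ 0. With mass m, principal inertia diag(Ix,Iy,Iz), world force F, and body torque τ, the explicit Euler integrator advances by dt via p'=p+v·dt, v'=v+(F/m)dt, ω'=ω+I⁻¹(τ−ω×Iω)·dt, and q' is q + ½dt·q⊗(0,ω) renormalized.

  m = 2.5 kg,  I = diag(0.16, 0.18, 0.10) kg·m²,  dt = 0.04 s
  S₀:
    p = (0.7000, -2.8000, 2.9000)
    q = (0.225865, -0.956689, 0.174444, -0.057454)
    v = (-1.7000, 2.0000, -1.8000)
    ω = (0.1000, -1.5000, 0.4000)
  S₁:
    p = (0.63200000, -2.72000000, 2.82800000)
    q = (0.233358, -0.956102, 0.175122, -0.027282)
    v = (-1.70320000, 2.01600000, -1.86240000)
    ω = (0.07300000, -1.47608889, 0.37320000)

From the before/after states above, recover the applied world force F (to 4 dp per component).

Δv = v₁−v₀ = (-0.00320000, 0.01600000, -0.06240000)
m·(v₁−v₀)/dt = (-0.2000, 1.0000, -3.9000)

F = (-0.2000, 1.0000, -3.9000)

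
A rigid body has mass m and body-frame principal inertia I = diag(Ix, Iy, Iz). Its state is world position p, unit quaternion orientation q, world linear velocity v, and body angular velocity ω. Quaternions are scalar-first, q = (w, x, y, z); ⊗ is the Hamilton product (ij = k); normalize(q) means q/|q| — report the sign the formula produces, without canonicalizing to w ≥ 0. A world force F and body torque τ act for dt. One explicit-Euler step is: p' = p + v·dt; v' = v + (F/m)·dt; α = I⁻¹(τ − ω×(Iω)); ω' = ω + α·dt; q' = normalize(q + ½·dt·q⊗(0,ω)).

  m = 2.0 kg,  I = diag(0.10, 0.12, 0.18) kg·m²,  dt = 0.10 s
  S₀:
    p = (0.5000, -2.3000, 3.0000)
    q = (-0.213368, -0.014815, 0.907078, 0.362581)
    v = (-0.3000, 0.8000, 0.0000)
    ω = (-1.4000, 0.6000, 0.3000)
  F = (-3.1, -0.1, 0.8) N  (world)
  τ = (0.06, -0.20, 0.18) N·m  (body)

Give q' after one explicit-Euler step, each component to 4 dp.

q' = (-0.2463, 0.0028, 0.8729, 0.4212)

Hamilton product q⊗(0,ω) = (-0.6737621, 0.3532900, -0.6311897, 1.1970098)
q' = normalize(q + ½dt·q⊗(0,ω)) = (-0.2463, 0.0028, 0.8729, 0.4212)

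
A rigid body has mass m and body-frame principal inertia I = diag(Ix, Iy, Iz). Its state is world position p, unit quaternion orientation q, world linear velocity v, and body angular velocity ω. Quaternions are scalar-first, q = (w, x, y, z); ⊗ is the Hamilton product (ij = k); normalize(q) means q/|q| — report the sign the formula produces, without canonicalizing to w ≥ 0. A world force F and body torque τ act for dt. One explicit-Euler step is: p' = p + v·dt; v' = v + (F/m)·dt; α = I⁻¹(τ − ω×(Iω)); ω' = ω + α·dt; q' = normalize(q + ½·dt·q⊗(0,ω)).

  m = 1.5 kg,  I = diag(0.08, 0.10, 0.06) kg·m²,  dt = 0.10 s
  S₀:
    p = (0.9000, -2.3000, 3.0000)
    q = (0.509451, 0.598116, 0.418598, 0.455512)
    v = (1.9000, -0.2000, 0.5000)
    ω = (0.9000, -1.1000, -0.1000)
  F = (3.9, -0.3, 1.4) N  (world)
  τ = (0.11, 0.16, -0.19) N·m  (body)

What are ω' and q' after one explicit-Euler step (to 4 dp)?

ω' = (1.0430, -0.9382, -0.3837)
q' = (0.5066, 0.6424, 0.4130, 0.4002)

α = I⁻¹(τ − ω×Iω) = (1.4300, 1.6180, -2.8367)
ω + α·dt = (1.0430, -0.9382, -0.3837)
2q̇ = q⊗(0,ω) = (-0.0322954, 0.9177093, -0.0906237, -1.0856109)
q + ½dt·q⊗(0,ω), renormalized = (0.5066, 0.6424, 0.4130, 0.4002)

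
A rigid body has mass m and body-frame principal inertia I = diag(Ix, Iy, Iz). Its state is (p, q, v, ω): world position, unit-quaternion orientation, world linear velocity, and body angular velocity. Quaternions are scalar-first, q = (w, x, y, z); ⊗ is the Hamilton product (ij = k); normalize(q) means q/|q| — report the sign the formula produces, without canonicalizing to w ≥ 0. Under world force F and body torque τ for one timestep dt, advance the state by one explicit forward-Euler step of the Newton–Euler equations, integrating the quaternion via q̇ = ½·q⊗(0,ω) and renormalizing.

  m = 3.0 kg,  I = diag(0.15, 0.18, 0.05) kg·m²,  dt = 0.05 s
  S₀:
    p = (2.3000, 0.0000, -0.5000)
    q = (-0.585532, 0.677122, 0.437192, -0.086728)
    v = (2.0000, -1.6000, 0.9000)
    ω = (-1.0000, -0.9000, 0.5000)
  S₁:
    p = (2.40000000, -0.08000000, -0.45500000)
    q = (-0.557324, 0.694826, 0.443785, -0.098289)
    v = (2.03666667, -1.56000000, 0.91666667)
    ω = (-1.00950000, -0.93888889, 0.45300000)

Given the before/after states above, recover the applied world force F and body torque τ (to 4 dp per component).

F = (2.2000, 2.4000, 1.0000)
τ = (0.0300, -0.1900, -0.0200)

ω₁ − ω₀ = (-0.00950000, -0.03888889, -0.04700000)
ω₀×(Iω₀) = (0.0585, -0.0500, 0.0270)
I·α + gyro = (0.0300, -0.1900, -0.0200)
Δv = v₁−v₀ = (0.03666667, 0.04000000, 0.01666667)
applied force F = (2.2000, 2.4000, 1.0000)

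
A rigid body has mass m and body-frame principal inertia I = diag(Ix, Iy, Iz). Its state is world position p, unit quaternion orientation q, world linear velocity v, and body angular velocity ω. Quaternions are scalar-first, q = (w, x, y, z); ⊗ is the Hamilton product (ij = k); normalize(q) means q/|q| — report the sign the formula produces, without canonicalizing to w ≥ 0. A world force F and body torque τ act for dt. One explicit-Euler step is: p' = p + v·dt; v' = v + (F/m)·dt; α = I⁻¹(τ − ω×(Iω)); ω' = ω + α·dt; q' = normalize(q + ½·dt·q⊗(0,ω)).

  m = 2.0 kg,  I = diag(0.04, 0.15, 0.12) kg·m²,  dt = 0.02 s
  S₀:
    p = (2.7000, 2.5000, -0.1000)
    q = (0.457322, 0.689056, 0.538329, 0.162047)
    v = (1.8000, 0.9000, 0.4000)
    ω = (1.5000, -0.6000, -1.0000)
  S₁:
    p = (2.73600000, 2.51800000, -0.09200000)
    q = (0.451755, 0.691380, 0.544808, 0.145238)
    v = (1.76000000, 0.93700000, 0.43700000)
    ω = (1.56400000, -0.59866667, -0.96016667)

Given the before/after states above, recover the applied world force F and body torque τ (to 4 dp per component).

Δω = ω₁−ω₀ = (0.06400000, 0.00133333, 0.03983333)
ω₀×(Iω₀) = (-0.0180, 0.1200, -0.0990)
I·α + gyro = (0.1100, 0.1300, 0.1400)
velocity change Δv = (-0.04000000, 0.03700000, 0.03700000)
F = m·Δv/dt = (-4.0000, 3.7000, 3.7000)

F = (-4.0000, 3.7000, 3.7000)
τ = (0.1100, 0.1300, 0.1400)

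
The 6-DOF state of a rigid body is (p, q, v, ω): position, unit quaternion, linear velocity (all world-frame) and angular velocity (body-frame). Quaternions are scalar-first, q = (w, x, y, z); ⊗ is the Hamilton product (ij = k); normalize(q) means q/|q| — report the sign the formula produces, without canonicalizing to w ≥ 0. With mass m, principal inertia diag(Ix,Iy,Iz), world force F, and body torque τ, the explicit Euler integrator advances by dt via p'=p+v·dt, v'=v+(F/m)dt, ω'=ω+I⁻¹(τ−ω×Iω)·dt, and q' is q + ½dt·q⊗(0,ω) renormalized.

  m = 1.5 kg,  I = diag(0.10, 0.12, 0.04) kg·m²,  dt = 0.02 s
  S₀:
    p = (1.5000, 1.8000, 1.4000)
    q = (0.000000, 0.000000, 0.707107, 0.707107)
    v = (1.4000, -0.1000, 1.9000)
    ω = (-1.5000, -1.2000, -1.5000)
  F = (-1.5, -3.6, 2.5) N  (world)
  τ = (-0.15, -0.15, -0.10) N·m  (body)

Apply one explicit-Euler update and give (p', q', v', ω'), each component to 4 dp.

p' = (1.5280, 1.7980, 1.4380)
q' = (0.0191, -0.0021, 0.6963, 0.7175)
v' = (1.3800, -0.1480, 1.9333)
ω' = (-1.5012, -1.2475, -1.5680)

precession coupling ω×(Iω) = (-0.1440, 0.1350, 0.0360)
(τ − ω×Iω)/I = (-0.0600, -2.3750, -3.4000)
ω' = ω + α·dt = (-1.5012, -1.2475, -1.5680)
q⊗(0,ω) = (1.9091889, -0.2121321, -1.0606605, 1.0606605)
q + ½dt·q⊗(0,ω), renormalized = (0.0191, -0.0021, 0.6963, 0.7175)
a = F/m = (-1.0000, -2.4000, 1.6667)
new position p' = (1.5280, 1.7980, 1.4380)
new velocity v' = (1.3800, -0.1480, 1.9333)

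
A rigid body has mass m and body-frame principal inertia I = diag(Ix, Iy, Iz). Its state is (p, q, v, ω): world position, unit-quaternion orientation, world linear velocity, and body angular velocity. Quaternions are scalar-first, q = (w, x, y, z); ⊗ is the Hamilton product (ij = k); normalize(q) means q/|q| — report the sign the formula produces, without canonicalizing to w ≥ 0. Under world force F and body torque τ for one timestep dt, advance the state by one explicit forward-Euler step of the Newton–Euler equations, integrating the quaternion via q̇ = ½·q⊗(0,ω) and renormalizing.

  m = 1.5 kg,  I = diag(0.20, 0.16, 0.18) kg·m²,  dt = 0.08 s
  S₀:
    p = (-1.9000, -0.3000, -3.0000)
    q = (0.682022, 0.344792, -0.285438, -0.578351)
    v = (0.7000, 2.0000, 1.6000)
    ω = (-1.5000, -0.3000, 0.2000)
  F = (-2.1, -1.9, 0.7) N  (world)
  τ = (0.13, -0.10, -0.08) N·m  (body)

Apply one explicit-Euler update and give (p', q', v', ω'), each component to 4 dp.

p + v·dt = (-1.8440, -0.1400, -2.8720)
v + (F/m)dt = (0.5880, 1.8987, 1.6373)
ω×(Iω) gyroscopic = (-0.0012, -0.0060, -0.0180)
angular accel α = (0.6560, -0.5875, -0.3444)
new body rate ω' = (-1.4475, -0.3470, 0.1724)
q⊗(0,ω) = (0.5472268, -1.2536259, 0.5939615, -0.3951902)
q + ½dt·q⊗(0,ω), renormalized = (0.7026, 0.2941, -0.2612, -0.5930)

p' = (-1.8440, -0.1400, -2.8720)
q' = (0.7026, 0.2941, -0.2612, -0.5930)
v' = (0.5880, 1.8987, 1.6373)
ω' = (-1.4475, -0.3470, 0.1724)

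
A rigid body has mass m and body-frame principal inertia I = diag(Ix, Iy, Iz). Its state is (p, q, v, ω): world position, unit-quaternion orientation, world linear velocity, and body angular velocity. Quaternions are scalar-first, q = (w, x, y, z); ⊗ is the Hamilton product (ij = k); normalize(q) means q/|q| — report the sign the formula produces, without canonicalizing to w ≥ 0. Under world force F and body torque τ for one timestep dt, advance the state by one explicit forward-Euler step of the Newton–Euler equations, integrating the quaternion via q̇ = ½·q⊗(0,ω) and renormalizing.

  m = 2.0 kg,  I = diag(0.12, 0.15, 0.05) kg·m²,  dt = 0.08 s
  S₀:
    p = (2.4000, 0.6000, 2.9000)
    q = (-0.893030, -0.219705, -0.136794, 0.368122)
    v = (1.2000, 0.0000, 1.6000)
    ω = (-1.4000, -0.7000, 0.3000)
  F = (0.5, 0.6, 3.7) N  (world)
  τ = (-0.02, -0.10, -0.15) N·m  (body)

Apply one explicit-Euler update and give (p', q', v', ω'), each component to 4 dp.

p' = (2.4960, 0.6000, 3.0280)
q' = (-0.9117, -0.1607, -0.1295, 0.3552)
v' = (1.2200, 0.0240, 1.7480)
ω' = (-1.4273, -0.7377, 0.0130)

angular accel α = (-0.3417, -0.4707, -3.5880)
ω' = ω + α·dt = (-1.4273, -0.7377, 0.0130)
q⊗(0,ω) = (-0.5137794, 1.4668892, 0.1756617, -0.3056271)
updated quaternion q' = (-0.9117, -0.1607, -0.1295, 0.3552)
linear accel F/m = (0.2500, 0.3000, 1.8500)
p + v·dt = (2.4960, 0.6000, 3.0280)
new velocity v' = (1.2200, 0.0240, 1.7480)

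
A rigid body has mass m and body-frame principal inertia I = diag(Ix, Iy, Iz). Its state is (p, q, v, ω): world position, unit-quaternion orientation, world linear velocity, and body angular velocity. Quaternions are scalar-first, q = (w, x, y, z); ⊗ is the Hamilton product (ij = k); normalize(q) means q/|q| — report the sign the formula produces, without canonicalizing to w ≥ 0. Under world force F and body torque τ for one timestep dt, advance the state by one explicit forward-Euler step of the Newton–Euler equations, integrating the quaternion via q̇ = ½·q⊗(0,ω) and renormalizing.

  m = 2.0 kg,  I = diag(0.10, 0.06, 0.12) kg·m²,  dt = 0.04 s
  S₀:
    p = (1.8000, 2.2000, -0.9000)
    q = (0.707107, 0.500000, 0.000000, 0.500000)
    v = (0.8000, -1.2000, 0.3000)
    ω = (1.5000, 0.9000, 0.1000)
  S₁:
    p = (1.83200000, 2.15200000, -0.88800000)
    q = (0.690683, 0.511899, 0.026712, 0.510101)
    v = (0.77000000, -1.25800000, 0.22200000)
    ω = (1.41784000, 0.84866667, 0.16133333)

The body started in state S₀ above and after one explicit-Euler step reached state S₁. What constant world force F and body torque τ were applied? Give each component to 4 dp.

Δv = v₁−v₀ = (-0.03000000, -0.05800000, -0.07800000)
F = m·Δv/dt = (-1.5000, -2.9000, -3.9000)
rate change Δω = (-0.08216000, -0.05133333, 0.06133333)
precession coupling = (0.0054, -0.0030, -0.0540)
applied torque τ = (-0.2000, -0.0800, 0.1300)

F = (-1.5000, -2.9000, -3.9000)
τ = (-0.2000, -0.0800, 0.1300)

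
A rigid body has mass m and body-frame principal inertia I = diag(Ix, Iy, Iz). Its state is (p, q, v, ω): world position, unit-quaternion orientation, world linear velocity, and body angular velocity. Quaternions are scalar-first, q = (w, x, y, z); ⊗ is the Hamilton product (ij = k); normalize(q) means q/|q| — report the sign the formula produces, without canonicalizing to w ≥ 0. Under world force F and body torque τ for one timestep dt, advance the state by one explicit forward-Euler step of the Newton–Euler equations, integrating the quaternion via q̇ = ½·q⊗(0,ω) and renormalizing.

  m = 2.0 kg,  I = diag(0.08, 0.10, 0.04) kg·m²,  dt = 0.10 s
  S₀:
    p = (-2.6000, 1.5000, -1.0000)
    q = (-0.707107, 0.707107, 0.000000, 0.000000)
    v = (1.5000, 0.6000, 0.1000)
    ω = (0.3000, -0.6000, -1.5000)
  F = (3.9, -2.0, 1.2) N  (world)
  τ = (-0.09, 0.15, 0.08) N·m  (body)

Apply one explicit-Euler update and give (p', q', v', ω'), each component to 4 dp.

precession coupling ω×(Iω) = (-0.0540, -0.0180, -0.0036)
α = I⁻¹(τ − ω×Iω) = (-0.4500, 1.6800, 2.0900)
ω' = ω + α·dt = (0.2550, -0.4320, -1.2910)
Hamilton product q⊗(0,ω) = (-0.2121321, -0.2121321, 1.4849247, 0.6363963)
q + ½dt·q⊗(0,ω), renormalized = (-0.7153, 0.6942, 0.0740, 0.0317)
p + v·dt = (-2.4500, 1.5600, -0.9900)
v + (F/m)dt = (1.6950, 0.5000, 0.1600)

p' = (-2.4500, 1.5600, -0.9900)
q' = (-0.7153, 0.6942, 0.0740, 0.0317)
v' = (1.6950, 0.5000, 0.1600)
ω' = (0.2550, -0.4320, -1.2910)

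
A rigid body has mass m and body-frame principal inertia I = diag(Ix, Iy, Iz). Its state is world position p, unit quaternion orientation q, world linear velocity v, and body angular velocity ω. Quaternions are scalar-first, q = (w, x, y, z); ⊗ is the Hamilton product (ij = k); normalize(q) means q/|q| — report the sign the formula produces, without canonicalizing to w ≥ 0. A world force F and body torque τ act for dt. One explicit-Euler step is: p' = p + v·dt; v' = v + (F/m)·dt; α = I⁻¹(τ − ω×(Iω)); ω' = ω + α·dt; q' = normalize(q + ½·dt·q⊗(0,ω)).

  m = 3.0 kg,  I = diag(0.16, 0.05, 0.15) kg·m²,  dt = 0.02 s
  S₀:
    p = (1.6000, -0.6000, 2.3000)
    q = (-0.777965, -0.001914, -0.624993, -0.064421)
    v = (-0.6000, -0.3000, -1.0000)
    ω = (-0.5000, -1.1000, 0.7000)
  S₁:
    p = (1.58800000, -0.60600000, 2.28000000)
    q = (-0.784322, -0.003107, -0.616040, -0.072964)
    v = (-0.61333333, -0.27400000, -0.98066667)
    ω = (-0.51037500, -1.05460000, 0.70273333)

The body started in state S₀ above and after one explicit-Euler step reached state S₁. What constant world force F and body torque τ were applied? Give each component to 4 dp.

F = (-2.0000, 3.9000, 2.9000)
τ = (-0.1600, 0.1100, -0.0400)

ω₁ − ω₀ = (-0.01037500, 0.04540000, 0.00273333)
precession coupling = (-0.0770, -0.0035, -0.0605)
applied torque τ = (-0.1600, 0.1100, -0.0400)
Δv = v₁−v₀ = (-0.01333333, 0.02600000, 0.01933333)
m·(v₁−v₀)/dt = (-2.0000, 3.9000, 2.9000)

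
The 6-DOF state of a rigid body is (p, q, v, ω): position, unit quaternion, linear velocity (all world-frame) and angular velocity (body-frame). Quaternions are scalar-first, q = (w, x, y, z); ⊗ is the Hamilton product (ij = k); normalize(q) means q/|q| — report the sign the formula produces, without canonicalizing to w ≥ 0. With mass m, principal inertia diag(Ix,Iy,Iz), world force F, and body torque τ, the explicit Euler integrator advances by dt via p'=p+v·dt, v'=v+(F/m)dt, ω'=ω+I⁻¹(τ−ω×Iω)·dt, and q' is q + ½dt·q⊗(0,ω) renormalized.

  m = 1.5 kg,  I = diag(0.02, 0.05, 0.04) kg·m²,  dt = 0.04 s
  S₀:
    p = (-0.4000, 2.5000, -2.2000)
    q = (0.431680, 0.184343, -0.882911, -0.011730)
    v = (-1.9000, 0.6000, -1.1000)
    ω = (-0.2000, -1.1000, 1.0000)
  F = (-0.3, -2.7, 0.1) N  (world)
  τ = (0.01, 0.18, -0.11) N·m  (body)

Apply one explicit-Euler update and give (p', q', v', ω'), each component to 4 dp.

p' = (-0.4760, 2.5240, -2.2440)
q' = (0.4130, 0.1646, -0.8956, -0.0107)
v' = (-1.9080, 0.5280, -1.0973)
ω' = (-0.2020, -0.9592, 0.8834)

linear accel F/m = (-0.2000, -1.8000, 0.0667)
p' = p + v·dt = (-0.4760, 2.5240, -2.2440)
v' = v + a·dt = (-1.9080, 0.5280, -1.0973)
gyro term ω×Iω = (0.0110, 0.0040, 0.0066)
(τ − ω×Iω)/I = (-0.0500, 3.5200, -2.9150)
ω' = ω + α·dt = (-0.2020, -0.9592, 0.8834)
2q̇ = q⊗(0,ω) = (-0.9226035, -0.9821500, -0.6568450, 0.0523205)
q' = normalize(q + ½dt·q⊗(0,ω)) = (0.4130, 0.1646, -0.8956, -0.0107)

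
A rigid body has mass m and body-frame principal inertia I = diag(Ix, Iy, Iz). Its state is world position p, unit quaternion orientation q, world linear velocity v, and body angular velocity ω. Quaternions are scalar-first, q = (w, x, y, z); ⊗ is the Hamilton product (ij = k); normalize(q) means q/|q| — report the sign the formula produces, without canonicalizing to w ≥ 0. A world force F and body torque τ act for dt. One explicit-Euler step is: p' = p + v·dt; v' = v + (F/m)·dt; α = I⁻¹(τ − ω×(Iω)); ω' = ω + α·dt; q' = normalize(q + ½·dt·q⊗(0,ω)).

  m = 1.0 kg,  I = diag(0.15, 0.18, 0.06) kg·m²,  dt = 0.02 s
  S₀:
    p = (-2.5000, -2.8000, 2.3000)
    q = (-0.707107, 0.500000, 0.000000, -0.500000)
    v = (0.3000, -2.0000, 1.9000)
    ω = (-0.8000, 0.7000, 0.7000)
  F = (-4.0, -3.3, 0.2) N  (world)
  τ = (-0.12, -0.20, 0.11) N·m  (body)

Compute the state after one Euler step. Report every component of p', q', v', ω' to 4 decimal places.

a = (-4.0000, -3.3000, 0.2000)
p' = p + v·dt = (-2.4940, -2.8400, 2.3380)
v' = v + a·dt = (0.2200, -2.0660, 1.9040)
ω×(Iω) gyroscopic = (-0.0588, -0.0504, -0.0168)
(τ − ω×Iω)/I = (-0.4080, -0.8311, 2.1133)
ω' = ω + α·dt = (-0.8082, 0.6834, 0.7423)
2q̇ = q⊗(0,ω) = (0.7500000, 0.9156856, -0.4449749, -0.1449749)
q' = normalize(q + ½dt·q⊗(0,ω)) = (-0.6996, 0.5091, -0.0044, -0.5014)

p' = (-2.4940, -2.8400, 2.3380)
q' = (-0.6996, 0.5091, -0.0044, -0.5014)
v' = (0.2200, -2.0660, 1.9040)
ω' = (-0.8082, 0.6834, 0.7423)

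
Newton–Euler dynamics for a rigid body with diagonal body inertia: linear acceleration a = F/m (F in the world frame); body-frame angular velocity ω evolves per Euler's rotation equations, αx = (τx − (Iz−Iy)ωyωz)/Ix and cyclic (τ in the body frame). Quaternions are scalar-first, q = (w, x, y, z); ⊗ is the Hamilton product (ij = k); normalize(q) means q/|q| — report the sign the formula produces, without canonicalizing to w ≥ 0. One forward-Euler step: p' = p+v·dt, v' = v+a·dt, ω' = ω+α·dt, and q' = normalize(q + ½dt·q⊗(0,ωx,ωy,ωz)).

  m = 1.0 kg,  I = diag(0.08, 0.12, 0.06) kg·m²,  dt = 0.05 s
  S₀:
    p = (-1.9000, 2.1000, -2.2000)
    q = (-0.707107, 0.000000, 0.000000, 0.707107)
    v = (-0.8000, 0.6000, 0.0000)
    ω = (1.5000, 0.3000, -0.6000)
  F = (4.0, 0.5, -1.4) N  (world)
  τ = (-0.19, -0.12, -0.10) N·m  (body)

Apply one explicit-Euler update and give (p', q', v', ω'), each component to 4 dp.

p' = (-1.9400, 2.1300, -2.2000)
q' = (-0.6959, -0.0318, 0.0212, 0.7171)
v' = (-0.6000, 0.6250, -0.0700)
ω' = (1.3745, 0.2575, -0.6983)

precession coupling ω×(Iω) = (0.0108, -0.0180, 0.0180)
α = I⁻¹(τ − ω×Iω) = (-2.5100, -0.8500, -1.9667)
new body rate ω' = (1.3745, 0.2575, -0.6983)
Hamilton product q⊗(0,ω) = (0.4242642, -1.2727926, 0.8485284, 0.4242642)
q' = normalize(q + ½dt·q⊗(0,ω)) = (-0.6959, -0.0318, 0.0212, 0.7171)
a = F/m = (4.0000, 0.5000, -1.4000)
p + v·dt = (-1.9400, 2.1300, -2.2000)
v + (F/m)dt = (-0.6000, 0.6250, -0.0700)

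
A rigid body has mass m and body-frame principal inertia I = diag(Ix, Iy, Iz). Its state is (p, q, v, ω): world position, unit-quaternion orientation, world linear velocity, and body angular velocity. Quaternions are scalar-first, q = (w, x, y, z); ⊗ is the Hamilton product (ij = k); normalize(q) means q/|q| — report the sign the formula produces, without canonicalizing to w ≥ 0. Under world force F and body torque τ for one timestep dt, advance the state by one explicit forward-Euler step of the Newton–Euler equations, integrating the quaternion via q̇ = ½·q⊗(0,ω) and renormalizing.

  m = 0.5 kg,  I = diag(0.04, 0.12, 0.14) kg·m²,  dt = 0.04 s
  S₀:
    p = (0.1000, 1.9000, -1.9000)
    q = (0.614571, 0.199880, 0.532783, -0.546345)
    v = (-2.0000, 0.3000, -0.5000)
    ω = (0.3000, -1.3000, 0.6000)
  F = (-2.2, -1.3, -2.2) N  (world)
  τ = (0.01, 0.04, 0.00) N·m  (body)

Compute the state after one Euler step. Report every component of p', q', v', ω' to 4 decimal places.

gyro term ω×Iω = (-0.0156, -0.0180, -0.0312)
α = I⁻¹(τ − ω×Iω) = (0.6400, 0.4833, 0.2229)
ω' = ω + α·dt = (0.3256, -1.2807, 0.6089)
Hamilton product q⊗(0,ω) = (0.9604609, -0.2062074, -1.0827738, -0.0509363)
q' = normalize(q + ½dt·q⊗(0,ω)) = (0.6335, 0.1957, 0.5109, -0.5471)
p' = p + v·dt = (0.0200, 1.9120, -1.9200)
v + (F/m)dt = (-2.1760, 0.1960, -0.6760)

p' = (0.0200, 1.9120, -1.9200)
q' = (0.6335, 0.1957, 0.5109, -0.5471)
v' = (-2.1760, 0.1960, -0.6760)
ω' = (0.3256, -1.2807, 0.6089)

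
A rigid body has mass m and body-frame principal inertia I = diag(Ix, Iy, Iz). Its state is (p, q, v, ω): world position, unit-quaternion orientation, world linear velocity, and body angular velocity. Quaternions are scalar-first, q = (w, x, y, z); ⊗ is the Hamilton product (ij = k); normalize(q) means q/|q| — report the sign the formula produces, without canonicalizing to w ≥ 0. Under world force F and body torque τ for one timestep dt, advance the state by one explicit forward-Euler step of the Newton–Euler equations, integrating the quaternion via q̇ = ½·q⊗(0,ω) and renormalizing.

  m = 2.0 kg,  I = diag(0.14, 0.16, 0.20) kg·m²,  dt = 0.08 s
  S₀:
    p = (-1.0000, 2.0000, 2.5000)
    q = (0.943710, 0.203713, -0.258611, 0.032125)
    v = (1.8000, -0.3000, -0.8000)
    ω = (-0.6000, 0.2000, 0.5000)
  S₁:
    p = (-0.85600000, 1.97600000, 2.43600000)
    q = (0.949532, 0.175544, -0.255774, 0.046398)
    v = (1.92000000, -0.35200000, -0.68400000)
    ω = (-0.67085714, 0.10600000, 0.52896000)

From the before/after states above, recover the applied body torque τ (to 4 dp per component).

τ = (-0.1200, -0.1700, 0.0700)

Δω = ω₁−ω₀ = (-0.07085714, -0.09400000, 0.02896000)
precession coupling = (0.0040, 0.0180, -0.0024)
applied torque τ = (-0.1200, -0.1700, 0.0700)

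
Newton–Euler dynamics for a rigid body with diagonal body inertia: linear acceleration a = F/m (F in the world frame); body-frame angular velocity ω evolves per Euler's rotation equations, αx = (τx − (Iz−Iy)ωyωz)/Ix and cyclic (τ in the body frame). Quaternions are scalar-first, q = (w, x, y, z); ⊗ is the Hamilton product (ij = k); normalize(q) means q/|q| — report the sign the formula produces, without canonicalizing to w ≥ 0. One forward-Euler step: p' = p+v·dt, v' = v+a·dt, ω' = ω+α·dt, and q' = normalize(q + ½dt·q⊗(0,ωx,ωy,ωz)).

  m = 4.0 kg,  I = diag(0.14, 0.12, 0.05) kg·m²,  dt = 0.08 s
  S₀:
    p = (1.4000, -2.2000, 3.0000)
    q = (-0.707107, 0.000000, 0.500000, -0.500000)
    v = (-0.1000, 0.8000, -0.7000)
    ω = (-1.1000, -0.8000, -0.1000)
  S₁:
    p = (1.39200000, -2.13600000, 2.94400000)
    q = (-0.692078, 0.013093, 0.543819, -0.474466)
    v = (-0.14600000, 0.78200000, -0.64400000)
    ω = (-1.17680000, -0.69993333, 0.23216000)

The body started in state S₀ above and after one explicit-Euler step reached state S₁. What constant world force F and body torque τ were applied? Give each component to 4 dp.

F = (-2.3000, -0.9000, 2.8000)
τ = (-0.1400, 0.1600, 0.1900)

Δv = v₁−v₀ = (-0.04600000, -0.01800000, 0.05600000)
m·(v₁−v₀)/dt = (-2.3000, -0.9000, 2.8000)
Δω = ω₁−ω₀ = (-0.07680000, 0.10006667, 0.33216000)
applied torque τ = (-0.1400, 0.1600, 0.1900)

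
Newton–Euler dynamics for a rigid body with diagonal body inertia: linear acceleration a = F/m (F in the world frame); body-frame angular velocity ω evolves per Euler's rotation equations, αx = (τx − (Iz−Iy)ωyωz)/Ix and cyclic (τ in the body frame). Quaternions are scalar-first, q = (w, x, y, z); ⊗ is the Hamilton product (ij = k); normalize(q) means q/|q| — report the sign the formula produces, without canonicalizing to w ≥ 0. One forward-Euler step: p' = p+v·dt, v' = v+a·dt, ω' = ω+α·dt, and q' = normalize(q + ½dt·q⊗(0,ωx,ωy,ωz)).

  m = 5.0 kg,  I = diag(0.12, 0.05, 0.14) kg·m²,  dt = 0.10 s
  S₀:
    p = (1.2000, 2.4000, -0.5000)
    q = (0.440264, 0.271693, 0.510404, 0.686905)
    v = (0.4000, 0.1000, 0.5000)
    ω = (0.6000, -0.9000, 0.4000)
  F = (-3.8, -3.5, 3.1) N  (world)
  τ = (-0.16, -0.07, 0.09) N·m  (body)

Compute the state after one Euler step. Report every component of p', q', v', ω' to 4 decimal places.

ω×(Iω) gyroscopic = (-0.0324, -0.0048, 0.0378)
(τ − ω×Iω)/I = (-1.0633, -1.3040, 0.3729)
ω' = ω + α·dt = (0.4937, -1.0304, 0.4373)
q⊗(0,ω) = (0.0215858, 1.0865345, -0.0927718, -0.3746605)
updated quaternion q' = (0.4406, 0.3255, 0.5049, 0.6671)
new position p' = (1.2400, 2.4100, -0.4500)
v' = v + a·dt = (0.3240, 0.0300, 0.5620)

p' = (1.2400, 2.4100, -0.4500)
q' = (0.4406, 0.3255, 0.5049, 0.6671)
v' = (0.3240, 0.0300, 0.5620)
ω' = (0.4937, -1.0304, 0.4373)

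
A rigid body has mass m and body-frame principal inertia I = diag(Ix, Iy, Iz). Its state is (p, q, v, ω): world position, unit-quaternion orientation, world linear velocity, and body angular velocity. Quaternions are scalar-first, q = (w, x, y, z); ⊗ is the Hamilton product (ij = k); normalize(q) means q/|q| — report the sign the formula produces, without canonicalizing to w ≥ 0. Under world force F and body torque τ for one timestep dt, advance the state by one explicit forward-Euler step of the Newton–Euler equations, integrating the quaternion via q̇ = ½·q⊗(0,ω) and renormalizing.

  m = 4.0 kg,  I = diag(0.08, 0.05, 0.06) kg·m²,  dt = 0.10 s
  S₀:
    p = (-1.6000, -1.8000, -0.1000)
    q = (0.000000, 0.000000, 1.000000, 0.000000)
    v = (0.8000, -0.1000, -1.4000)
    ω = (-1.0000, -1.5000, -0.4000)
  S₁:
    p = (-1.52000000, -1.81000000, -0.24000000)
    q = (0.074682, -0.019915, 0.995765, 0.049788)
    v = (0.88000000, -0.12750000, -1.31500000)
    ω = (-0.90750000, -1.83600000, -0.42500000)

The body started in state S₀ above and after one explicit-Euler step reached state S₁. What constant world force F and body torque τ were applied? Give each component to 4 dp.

Δω = ω₁−ω₀ = (0.09250000, -0.33600000, -0.02500000)
precession coupling = (0.0060, 0.0080, -0.0450)
I·α + gyro = (0.0800, -0.1600, -0.0600)
Δv = v₁−v₀ = (0.08000000, -0.02750000, 0.08500000)
m·(v₁−v₀)/dt = (3.2000, -1.1000, 3.4000)

F = (3.2000, -1.1000, 3.4000)
τ = (0.0800, -0.1600, -0.0600)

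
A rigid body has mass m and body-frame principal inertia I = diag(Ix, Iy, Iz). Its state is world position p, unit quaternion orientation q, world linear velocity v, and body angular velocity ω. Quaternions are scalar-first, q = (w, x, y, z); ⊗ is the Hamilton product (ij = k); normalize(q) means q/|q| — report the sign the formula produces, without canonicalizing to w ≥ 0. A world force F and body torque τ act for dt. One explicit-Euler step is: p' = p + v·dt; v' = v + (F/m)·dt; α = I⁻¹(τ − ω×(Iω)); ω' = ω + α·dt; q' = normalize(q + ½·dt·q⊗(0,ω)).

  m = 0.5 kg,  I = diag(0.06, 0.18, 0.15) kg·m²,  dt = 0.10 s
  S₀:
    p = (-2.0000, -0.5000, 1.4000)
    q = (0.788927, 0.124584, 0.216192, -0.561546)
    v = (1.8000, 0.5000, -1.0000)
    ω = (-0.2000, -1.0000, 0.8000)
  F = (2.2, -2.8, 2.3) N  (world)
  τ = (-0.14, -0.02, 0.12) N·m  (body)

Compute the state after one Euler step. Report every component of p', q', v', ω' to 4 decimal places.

p' = (-1.8200, -0.4500, 1.3000)
q' = (0.8217, 0.0971, 0.1770, -0.5329)
v' = (2.2400, -0.0600, -0.5400)
ω' = (-0.4733, -1.0191, 0.8640)

a = (4.4000, -5.6000, 4.6000)
new position p' = (-1.8200, -0.4500, 1.3000)
v' = v + a·dt = (2.2400, -0.0600, -0.5400)
angular accel α = (-2.7333, -0.1911, 0.6400)
ω + α·dt = (-0.4733, -1.0191, 0.8640)
q⊗(0,ω) = (0.6903456, -0.5463778, -0.7762850, 0.5497960)
q + ½dt·q⊗(0,ω), renormalized = (0.8217, 0.0971, 0.1770, -0.5329)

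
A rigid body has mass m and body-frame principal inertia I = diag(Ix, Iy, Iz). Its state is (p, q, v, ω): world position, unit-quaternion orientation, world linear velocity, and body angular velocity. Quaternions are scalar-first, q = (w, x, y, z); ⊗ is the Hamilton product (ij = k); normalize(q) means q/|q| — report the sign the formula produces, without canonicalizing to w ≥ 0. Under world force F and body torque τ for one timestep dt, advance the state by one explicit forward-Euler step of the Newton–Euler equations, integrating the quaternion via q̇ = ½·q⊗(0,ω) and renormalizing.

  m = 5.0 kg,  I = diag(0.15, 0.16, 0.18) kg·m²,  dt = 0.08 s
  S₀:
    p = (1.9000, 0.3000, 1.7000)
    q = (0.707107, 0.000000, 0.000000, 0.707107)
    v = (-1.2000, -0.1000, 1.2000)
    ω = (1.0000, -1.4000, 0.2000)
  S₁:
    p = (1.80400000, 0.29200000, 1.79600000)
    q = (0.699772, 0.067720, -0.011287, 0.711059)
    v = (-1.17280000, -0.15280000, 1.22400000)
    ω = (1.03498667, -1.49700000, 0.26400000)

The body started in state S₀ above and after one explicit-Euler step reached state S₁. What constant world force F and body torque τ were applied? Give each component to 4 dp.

F = (1.7000, -3.3000, 1.5000)
τ = (0.0600, -0.2000, 0.1300)

Δω = ω₁−ω₀ = (0.03498667, -0.09700000, 0.06400000)
ω₀×(Iω₀) = (-0.0056, -0.0060, -0.0140)
applied torque τ = (0.0600, -0.2000, 0.1300)
Δv = v₁−v₀ = (0.02720000, -0.05280000, 0.02400000)
m·(v₁−v₀)/dt = (1.7000, -3.3000, 1.5000)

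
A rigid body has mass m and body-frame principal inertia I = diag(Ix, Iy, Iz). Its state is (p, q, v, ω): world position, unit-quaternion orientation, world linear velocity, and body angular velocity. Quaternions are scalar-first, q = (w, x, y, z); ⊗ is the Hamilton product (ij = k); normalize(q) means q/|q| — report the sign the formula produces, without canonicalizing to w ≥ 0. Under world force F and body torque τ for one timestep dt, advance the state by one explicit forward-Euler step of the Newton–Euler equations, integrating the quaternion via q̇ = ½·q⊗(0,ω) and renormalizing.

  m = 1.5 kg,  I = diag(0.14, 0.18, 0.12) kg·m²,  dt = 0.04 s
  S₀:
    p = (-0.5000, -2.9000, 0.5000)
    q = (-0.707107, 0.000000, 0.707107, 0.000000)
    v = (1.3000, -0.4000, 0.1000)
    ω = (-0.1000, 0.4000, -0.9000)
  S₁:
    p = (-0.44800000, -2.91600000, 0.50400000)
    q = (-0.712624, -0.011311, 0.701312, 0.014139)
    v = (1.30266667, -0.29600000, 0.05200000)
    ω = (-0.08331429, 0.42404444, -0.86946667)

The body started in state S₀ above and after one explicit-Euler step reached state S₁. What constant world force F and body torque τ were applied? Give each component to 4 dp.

velocity change Δv = (0.00266667, 0.10400000, -0.04800000)
F = m·Δv/dt = (0.1000, 3.9000, -1.8000)
rate change Δω = (0.01668571, 0.02404444, 0.03053333)
I·α + gyro = (0.0800, 0.1100, 0.0900)

F = (0.1000, 3.9000, -1.8000)
τ = (0.0800, 0.1100, 0.0900)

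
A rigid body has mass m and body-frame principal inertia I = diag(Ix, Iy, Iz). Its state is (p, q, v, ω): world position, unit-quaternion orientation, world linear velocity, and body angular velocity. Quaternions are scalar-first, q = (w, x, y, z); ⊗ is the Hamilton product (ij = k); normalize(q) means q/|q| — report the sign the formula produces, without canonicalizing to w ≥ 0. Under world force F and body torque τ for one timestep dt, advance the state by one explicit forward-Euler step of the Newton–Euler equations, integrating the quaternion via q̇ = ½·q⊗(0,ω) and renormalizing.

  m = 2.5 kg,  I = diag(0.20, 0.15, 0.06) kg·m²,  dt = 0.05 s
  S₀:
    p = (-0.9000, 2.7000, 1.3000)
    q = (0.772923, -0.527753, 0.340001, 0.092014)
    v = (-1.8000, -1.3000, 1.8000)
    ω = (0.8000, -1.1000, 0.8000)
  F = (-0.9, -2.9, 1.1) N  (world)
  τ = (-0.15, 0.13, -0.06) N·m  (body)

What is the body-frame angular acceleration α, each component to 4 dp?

α = (-1.1460, 0.2693, -1.7333)

precession coupling ω×(Iω) = (0.0792, 0.0896, 0.0440)
(τ − ω×Iω)/I = (-1.1460, 0.2693, -1.7333)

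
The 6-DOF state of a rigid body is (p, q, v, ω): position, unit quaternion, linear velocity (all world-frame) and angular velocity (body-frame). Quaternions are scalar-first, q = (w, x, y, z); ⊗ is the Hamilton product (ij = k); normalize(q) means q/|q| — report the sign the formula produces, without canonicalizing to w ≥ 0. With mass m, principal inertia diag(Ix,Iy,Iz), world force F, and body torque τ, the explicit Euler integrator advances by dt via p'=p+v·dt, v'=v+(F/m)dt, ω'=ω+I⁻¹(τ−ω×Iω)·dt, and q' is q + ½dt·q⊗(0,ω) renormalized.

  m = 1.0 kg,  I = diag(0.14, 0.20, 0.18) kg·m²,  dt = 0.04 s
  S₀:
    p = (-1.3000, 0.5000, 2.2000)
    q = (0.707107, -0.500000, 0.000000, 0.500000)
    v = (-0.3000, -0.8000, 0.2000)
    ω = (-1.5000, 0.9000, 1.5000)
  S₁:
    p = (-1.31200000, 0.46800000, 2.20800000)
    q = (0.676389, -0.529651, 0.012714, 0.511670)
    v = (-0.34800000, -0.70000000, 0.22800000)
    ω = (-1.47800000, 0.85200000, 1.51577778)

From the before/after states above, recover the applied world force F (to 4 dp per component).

F = (-1.2000, 2.5000, 0.7000)

v₁ − v₀ = (-0.04800000, 0.10000000, 0.02800000)
F = m·Δv/dt = (-1.2000, 2.5000, 0.7000)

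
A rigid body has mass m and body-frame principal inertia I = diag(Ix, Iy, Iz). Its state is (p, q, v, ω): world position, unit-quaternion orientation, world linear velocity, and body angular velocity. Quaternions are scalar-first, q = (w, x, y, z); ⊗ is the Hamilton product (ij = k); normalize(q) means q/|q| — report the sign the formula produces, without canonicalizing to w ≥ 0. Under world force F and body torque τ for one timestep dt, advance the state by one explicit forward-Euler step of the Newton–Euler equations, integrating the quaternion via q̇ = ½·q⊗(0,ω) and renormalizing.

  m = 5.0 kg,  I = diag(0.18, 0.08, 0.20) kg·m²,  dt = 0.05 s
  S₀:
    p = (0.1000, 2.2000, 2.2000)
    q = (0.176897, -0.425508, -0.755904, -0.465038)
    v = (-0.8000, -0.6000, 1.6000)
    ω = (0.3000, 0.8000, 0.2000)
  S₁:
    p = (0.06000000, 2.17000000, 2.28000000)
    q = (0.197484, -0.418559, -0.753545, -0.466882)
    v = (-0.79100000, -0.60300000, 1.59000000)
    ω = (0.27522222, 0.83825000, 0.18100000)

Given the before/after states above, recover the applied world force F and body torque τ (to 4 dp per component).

F = (0.9000, -0.3000, -1.0000)
τ = (-0.0700, 0.0600, -0.1000)

ω₁ − ω₀ = (-0.02477778, 0.03825000, -0.01900000)
gyro term ω₀×Iω₀ = (0.0192, -0.0012, -0.0240)
τ = I·(Δω/dt) + ω₀×(Iω₀) = (-0.0700, 0.0600, -0.1000)
Δv = v₁−v₀ = (0.00900000, -0.00300000, -0.01000000)
F = m·Δv/dt = (0.9000, -0.3000, -1.0000)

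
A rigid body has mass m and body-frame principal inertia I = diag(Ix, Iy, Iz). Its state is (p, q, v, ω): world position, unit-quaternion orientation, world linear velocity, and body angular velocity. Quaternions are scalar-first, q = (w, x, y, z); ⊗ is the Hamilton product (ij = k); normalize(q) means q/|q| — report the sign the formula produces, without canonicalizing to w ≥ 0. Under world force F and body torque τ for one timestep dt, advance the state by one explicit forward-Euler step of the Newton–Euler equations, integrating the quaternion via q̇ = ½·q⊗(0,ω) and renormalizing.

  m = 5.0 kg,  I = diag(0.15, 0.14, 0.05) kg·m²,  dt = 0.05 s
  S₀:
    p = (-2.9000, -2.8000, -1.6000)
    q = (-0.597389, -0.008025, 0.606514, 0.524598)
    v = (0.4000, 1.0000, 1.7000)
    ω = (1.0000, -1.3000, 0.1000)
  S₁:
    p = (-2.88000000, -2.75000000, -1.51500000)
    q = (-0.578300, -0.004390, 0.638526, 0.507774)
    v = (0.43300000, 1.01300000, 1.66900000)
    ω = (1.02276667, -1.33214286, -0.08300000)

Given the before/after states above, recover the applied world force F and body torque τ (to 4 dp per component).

Δω = ω₁−ω₀ = (0.02276667, -0.03214286, -0.18300000)
gyro term ω₀×Iω₀ = (0.0117, 0.0100, 0.0130)
τ = I·(Δω/dt) + ω₀×(Iω₀) = (0.0800, -0.0800, -0.1700)
velocity change Δv = (0.03300000, 0.01300000, -0.03100000)
applied force F = (3.3000, 1.3000, -3.1000)

F = (3.3000, 1.3000, -3.1000)
τ = (0.0800, -0.0800, -0.1700)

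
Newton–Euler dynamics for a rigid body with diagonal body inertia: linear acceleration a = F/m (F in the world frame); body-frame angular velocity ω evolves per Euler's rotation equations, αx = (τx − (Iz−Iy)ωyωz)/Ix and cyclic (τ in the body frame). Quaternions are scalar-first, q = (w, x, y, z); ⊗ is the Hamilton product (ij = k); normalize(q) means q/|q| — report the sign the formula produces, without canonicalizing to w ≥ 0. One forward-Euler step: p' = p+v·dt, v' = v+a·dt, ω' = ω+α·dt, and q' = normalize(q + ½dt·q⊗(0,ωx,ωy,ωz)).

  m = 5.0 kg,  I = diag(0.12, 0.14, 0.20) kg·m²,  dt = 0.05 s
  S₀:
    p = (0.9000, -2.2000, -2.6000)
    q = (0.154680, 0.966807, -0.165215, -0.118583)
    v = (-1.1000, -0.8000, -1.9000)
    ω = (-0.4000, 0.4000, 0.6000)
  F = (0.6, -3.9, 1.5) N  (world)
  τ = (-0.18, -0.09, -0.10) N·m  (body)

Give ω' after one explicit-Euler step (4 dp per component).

ω' = (-0.4810, 0.3610, 0.5758)

precession coupling ω×(Iω) = (0.0144, 0.0192, -0.0032)
α = I⁻¹(τ − ω×Iω) = (-1.6200, -0.7800, -0.4840)
new body rate ω' = (-0.4810, 0.3610, 0.5758)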